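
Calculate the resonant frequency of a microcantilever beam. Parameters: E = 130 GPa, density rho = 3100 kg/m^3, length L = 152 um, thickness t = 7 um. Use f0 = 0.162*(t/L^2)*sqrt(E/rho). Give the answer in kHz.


Step 1: Convert units to SI.
t_SI = 7e-6 m, L_SI = 152e-6 m
Step 2: Calculate sqrt(E/rho).
sqrt(130e9 / 3100) = 6475.76 m/s
Step 3: Compute f0.
f0 = 0.162 * 7e-6 / (152e-6)^2 * 6475.76 = 317845.9 Hz = 317.85 kHz


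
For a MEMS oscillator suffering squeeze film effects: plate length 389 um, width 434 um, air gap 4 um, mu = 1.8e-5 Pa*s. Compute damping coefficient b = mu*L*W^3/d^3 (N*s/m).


Step 1: Convert to SI.
L = 389e-6 m, W = 434e-6 m, d = 4e-6 m
Step 2: W^3 = (434e-6)^3 = 8.17e-11 m^3
Step 3: d^3 = (4e-6)^3 = 6.40e-17 m^3
Step 4: b = 1.8e-5 * 389e-6 * 8.17e-11 / 6.40e-17
b = 8.94e-03 N*s/m


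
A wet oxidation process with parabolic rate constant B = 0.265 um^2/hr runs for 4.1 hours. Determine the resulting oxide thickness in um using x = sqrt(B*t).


Step 1: Compute B*t = 0.265 * 4.1 = 1.0865
Step 2: x = sqrt(1.0865)
x = 1.042 um


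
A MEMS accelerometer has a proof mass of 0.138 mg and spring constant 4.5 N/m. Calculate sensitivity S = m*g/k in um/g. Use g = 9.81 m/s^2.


Step 1: Convert mass: m = 0.138 mg = 1.38e-07 kg
Step 2: S = m * g / k = 1.38e-07 * 9.81 / 4.5
Step 3: S = 3.01e-07 m/g
Step 4: Convert to um/g: S = 0.301 um/g


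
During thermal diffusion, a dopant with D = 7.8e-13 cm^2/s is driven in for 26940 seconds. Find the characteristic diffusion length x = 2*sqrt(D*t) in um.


Step 1: Compute D*t = 7.8e-13 * 26940 = 2.10132e-08 cm^2
Step 2: sqrt(D*t) = 1.44959e-04 cm
Step 3: x = 2 * 1.44959e-04 cm = 2.89918e-04 cm
Step 4: Convert to um (1 cm = 1e4 um): x = 2.899 um


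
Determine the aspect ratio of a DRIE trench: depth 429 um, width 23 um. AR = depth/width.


Step 1: AR = depth / width
Step 2: AR = 429 / 23
AR = 18.7


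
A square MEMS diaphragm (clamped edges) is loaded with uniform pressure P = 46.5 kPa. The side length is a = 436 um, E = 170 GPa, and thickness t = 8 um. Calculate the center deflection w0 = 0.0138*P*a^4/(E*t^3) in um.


Step 1: Convert pressure to compatible units (E is in GPa, so P in GPa).
P = 46.5 kPa = 46.5e-6 GPa
Step 2: Compute numerator: 0.0138 * P * a^4.
a^4 = 436^4 = 36136489216
numerator = 0.0138 * 46.5e-6 * 36136489216 = 2.31888e+04
Step 3: Compute denominator: E * t^3 = 170 * 8^3 = 87040
Step 4: w0 = numerator / denominator = 2.31888e+04 / 87040 = 0.2664 um


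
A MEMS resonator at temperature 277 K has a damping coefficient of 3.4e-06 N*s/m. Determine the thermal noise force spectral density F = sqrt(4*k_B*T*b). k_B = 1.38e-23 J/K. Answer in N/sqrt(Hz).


Step 1: Compute 4 * k_B * T * b
= 4 * 1.38e-23 * 277 * 3.4e-06
= 5.1987e-26 N^2/Hz
Step 2: F_noise = sqrt(5.1987e-26)
F_noise = 2.28e-13 N/sqrt(Hz)


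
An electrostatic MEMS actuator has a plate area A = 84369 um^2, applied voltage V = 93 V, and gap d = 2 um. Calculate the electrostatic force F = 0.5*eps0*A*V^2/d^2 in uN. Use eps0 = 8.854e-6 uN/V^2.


Step 1: Identify parameters.
eps0 = 8.854e-6 uN/V^2, A = 84369 um^2, V = 93 V, d = 2 um
Step 2: Compute V^2 = 93^2 = 8649
Step 3: Compute d^2 = 2^2 = 4
Step 4: F = 0.5 * 8.854e-6 * 84369 * 8649 / 4
F = 807.604 uN


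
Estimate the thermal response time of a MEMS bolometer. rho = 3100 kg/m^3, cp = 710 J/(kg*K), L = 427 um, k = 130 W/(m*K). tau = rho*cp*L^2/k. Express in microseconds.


Step 1: Convert L to m: L = 427e-6 m
Step 2: L^2 = (427e-6)^2 = 1.82329e-07 m^2
Step 3: tau = 3100 * 710 * 1.82329e-07 / 130 = 3.0869702e-03 s
Step 4: Convert to microseconds (multiply by 1e6).
tau = 3086.97 us


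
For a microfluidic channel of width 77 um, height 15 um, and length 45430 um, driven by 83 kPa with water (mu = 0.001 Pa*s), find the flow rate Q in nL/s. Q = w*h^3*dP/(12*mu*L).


Step 1: Convert all dimensions to SI (meters).
w = 77e-6 m, h = 15e-6 m, L = 45430e-6 m, dP = 83e3 Pa
Step 2: Q = w * h^3 * dP / (12 * mu * L)
Q = 77e-6 * (15e-6)^3 * 83e3 / (12 * 0.001 * 45430e-6) = 3.956568e-11 m^3/s
Step 3: Convert Q from m^3/s to nL/s (1 m^3 = 1e12 nL, so multiply by 1e12).
Q = 39.566 nL/s


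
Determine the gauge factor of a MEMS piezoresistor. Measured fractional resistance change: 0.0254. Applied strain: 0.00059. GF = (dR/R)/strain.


Step 1: Identify values.
dR/R = 0.0254, strain = 0.00059
Step 2: GF = (dR/R) / strain = 0.0254 / 0.00059
GF = 43.1


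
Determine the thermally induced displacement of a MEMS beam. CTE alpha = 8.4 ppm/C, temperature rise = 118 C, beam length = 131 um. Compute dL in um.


Step 1: Convert CTE: alpha = 8.4 ppm/C = 8.4e-6 /C
Step 2: dL = 8.4e-6 * 118 * 131
dL = 0.1298 um


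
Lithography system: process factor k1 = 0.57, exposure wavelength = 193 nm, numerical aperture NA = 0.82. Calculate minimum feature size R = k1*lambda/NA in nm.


Step 1: Identify values: k1 = 0.57, lambda = 193 nm, NA = 0.82
Step 2: R = k1 * lambda / NA
R = 0.57 * 193 / 0.82
R = 134.2 nm


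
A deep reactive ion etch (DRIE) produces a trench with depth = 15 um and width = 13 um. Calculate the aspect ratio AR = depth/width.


Step 1: AR = depth / width
Step 2: AR = 15 / 13
AR = 1.2


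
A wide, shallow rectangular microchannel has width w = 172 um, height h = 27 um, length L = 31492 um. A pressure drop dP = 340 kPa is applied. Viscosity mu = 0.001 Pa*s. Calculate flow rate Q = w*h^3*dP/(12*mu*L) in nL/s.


Step 1: Convert all dimensions to SI (meters).
w = 172e-6 m, h = 27e-6 m, L = 31492e-6 m, dP = 340e3 Pa
Step 2: Q = w * h^3 * dP / (12 * mu * L)
Q = 172e-6 * (27e-6)^3 * 340e3 / (12 * 0.001 * 31492e-6) = 3.04591071e-09 m^3/s
Step 3: Convert Q from m^3/s to nL/s (1 m^3 = 1e12 nL, so multiply by 1e12).
Q = 3045.911 nL/s


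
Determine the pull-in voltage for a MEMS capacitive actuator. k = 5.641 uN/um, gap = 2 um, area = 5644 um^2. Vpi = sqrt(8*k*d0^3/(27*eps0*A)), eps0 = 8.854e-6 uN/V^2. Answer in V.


Step 1: Compute numerator: 8 * k * d0^3 = 8 * 5.641 * 2^3 = 361.024
Step 2: Compute denominator: 27 * eps0 * A = 27 * 8.854e-6 * 5644 = 1.349243
Step 3: Vpi = sqrt(361.024 / 1.349243)
Vpi = 16.36 V


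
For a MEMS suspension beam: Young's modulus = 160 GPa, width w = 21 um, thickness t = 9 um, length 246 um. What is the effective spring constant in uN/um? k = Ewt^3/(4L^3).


Step 1: Convert E to consistent units (1 GPa = 1000 uN/um^2).
E = 160 GPa = 160000 uN/um^2
Step 2: Compute t^3 = 9^3 = 729
Step 3: Compute L^3 = 246^3 = 14886936
Step 4: k = 160000 * 21 * 729 / (4 * 14886936)
k = 41.1341 uN/um


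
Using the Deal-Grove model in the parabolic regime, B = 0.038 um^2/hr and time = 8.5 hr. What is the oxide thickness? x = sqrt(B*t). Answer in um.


Step 1: Compute B*t = 0.038 * 8.5 = 0.323
Step 2: x = sqrt(0.323)
x = 0.568 um


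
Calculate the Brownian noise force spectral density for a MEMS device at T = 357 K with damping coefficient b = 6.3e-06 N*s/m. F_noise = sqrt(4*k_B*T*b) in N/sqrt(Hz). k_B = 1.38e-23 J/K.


Step 1: Compute 4 * k_B * T * b
= 4 * 1.38e-23 * 357 * 6.3e-06
= 1.2415e-25 N^2/Hz
Step 2: F_noise = sqrt(1.2415e-25)
F_noise = 3.52e-13 N/sqrt(Hz)


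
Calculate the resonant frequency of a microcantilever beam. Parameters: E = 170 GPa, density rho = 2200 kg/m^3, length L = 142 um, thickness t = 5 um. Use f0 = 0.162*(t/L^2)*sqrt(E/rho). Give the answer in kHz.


Step 1: Convert units to SI.
t_SI = 5e-6 m, L_SI = 142e-6 m
Step 2: Calculate sqrt(E/rho).
sqrt(170e9 / 2200) = 8790.49 m/s
Step 3: Compute f0.
f0 = 0.162 * 5e-6 / (142e-6)^2 * 8790.49 = 353119.3 Hz = 353.12 kHz


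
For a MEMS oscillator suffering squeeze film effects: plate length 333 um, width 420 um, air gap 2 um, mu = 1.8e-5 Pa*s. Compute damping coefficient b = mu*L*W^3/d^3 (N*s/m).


Step 1: Convert to SI.
L = 333e-6 m, W = 420e-6 m, d = 2e-6 m
Step 2: W^3 = (420e-6)^3 = 7.41e-11 m^3
Step 3: d^3 = (2e-6)^3 = 8.00e-18 m^3
Step 4: b = 1.8e-5 * 333e-6 * 7.41e-11 / 8.00e-18
b = 5.55e-02 N*s/m


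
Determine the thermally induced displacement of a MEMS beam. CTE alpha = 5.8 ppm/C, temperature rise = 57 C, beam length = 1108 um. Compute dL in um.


Step 1: Convert CTE: alpha = 5.8 ppm/C = 5.8e-6 /C
Step 2: dL = 5.8e-6 * 57 * 1108
dL = 0.3663 um


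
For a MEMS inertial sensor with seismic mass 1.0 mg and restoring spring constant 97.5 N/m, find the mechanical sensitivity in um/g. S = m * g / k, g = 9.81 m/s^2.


Step 1: Convert mass: m = 1.0 mg = 1.00e-06 kg
Step 2: S = m * g / k = 1.00e-06 * 9.81 / 97.5
Step 3: S = 1.01e-07 m/g
Step 4: Convert to um/g: S = 0.101 um/g


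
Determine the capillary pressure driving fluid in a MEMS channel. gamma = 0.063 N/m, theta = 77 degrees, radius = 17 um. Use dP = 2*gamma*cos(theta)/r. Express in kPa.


Step 1: cos(77 deg) = 0.225
Step 2: Convert r to m: r = 17e-6 m
Step 3: dP = 2 * 0.063 * 0.225 / 17e-6 = 1667.6 Pa
Step 4: Convert Pa to kPa (divide by 1000).
dP = 1.67 kPa


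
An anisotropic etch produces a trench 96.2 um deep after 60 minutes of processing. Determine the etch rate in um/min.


Step 1: Etch rate = depth / time
Step 2: rate = 96.2 / 60
rate = 1.603 um/min


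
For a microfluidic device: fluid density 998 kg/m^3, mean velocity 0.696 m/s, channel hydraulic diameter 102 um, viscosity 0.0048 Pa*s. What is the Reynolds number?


Step 1: Convert Dh to meters: Dh = 102e-6 m
Step 2: Re = rho * v * Dh / mu
Re = 998 * 0.696 * 102e-6 / 0.0048
Re = 14.76


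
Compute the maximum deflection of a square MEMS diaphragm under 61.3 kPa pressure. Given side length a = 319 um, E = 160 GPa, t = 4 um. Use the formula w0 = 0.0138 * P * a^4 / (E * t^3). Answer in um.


Step 1: Convert pressure to compatible units (E is in GPa, so P in GPa).
P = 61.3 kPa = 61.3e-6 GPa
Step 2: Compute numerator: 0.0138 * P * a^4.
a^4 = 319^4 = 10355301121
numerator = 0.0138 * 61.3e-6 * 10355301121 = 8.75996e+03
Step 3: Compute denominator: E * t^3 = 160 * 4^3 = 10240
Step 4: w0 = numerator / denominator = 8.75996e+03 / 10240 = 0.8555 um


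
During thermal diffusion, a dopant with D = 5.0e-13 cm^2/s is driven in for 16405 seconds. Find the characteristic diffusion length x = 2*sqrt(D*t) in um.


Step 1: Compute D*t = 5.0e-13 * 16405 = 8.2025e-09 cm^2
Step 2: sqrt(D*t) = 9.05677e-05 cm
Step 3: x = 2 * 9.05677e-05 cm = 1.811354e-04 cm
Step 4: Convert to um (1 cm = 1e4 um): x = 1.811 um


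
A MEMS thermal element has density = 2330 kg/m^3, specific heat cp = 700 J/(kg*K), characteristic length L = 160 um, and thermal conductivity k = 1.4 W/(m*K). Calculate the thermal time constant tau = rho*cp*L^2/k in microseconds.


Step 1: Convert L to m: L = 160e-6 m
Step 2: L^2 = (160e-6)^2 = 2.56e-08 m^2
Step 3: tau = 2330 * 700 * 2.56e-08 / 1.4 = 2.9824e-02 s
Step 4: Convert to microseconds (multiply by 1e6).
tau = 29824.0 us


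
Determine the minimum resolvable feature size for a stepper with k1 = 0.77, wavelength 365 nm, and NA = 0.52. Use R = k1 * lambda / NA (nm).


Step 1: Identify values: k1 = 0.77, lambda = 365 nm, NA = 0.52
Step 2: R = k1 * lambda / NA
R = 0.77 * 365 / 0.52
R = 540.5 nm


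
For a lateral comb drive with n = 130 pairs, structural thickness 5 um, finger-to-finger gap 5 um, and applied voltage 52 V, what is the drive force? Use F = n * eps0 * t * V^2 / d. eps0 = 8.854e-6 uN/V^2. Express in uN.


Step 1: Parameters: n=130, eps0=8.854e-6 uN/V^2, t=5 um, V=52 V, d=5 um
Step 2: V^2 = 2704
Step 3: F = 130 * 8.854e-6 * 5 * 2704 / 5
F = 3.112 uN


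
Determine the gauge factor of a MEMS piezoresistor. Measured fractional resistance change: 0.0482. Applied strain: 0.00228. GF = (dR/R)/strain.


Step 1: Identify values.
dR/R = 0.0482, strain = 0.00228
Step 2: GF = (dR/R) / strain = 0.0482 / 0.00228
GF = 21.1


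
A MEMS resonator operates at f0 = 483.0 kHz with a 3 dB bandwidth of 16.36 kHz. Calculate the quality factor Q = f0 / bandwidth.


Step 1: Q = f0 / bandwidth
Step 2: Q = 483.0 / 16.36
Q = 29.5


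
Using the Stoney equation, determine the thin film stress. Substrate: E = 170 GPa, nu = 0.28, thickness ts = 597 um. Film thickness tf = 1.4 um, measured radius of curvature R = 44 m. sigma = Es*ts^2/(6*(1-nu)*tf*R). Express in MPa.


Step 1: Compute numerator: Es * ts^2 = 170 * 597^2 = 60589530 (GPa*um^2)
Step 2: Compute denominator (R in um): 6*(1-nu)*tf*R = 6*0.72*1.4*44e6 = 266112000.0 (um^2)
Step 3: sigma (GPa) = 60589530 / 266112000.0 = 2.27684e-01 GPa
Step 4: Convert to MPa (x1000): sigma = 227.7 MPa


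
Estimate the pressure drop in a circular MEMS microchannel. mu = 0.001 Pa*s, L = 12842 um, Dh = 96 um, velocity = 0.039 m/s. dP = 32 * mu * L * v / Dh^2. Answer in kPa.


Step 1: Convert to SI: L = 12842e-6 m, Dh = 96e-6 m
Step 2: dP = 32 * 0.001 * 12842e-6 * 0.039 / (96e-6)^2
Step 3: dP = 1739.02 Pa
Step 4: Convert to kPa: dP = 1.74 kPa


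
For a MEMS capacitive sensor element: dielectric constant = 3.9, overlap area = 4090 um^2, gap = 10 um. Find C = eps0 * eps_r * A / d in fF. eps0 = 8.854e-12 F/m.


Step 1: Convert area to m^2: A = 4090e-12 m^2
Step 2: Convert gap to m: d = 10e-6 m
Step 3: C = eps0 * eps_r * A / d
C = 8.854e-12 * 3.9 * 4090e-12 / 10e-6
Step 4: Convert to fF (multiply by 1e15).
C = 14.12 fF


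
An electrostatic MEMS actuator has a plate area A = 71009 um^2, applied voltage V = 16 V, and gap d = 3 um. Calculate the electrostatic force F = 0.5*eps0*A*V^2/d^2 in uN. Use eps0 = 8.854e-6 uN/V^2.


Step 1: Identify parameters.
eps0 = 8.854e-6 uN/V^2, A = 71009 um^2, V = 16 V, d = 3 um
Step 2: Compute V^2 = 16^2 = 256
Step 3: Compute d^2 = 3^2 = 9
Step 4: F = 0.5 * 8.854e-6 * 71009 * 256 / 9
F = 8.942 uN


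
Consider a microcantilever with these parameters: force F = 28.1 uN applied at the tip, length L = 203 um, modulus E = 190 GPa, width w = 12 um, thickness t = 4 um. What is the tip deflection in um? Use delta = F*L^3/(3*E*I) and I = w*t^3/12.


Step 1: Calculate the second moment of area.
I = w * t^3 / 12 = 12 * 4^3 / 12 = 64.0 um^4
Step 2: Convert E to consistent units (1 GPa = 1000 uN/um^2).
E = 190 GPa = 190000 uN/um^2
Step 3: Calculate tip deflection.
delta = F * L^3 / (3 * E * I)
delta = 28.1 * 203^3 / (3 * 190000 * 64.0)
delta = 6.4438 um


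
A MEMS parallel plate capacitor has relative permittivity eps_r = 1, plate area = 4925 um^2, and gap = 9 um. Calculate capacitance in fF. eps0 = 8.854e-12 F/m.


Step 1: Convert area to m^2: A = 4925e-12 m^2
Step 2: Convert gap to m: d = 9e-6 m
Step 3: C = eps0 * eps_r * A / d
C = 8.854e-12 * 1 * 4925e-12 / 9e-6
Step 4: Convert to fF (multiply by 1e15).
C = 4.85 fF


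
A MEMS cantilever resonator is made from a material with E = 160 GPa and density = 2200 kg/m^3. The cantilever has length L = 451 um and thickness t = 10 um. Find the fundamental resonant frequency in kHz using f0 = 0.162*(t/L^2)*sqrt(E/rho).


Step 1: Convert units to SI.
t_SI = 10e-6 m, L_SI = 451e-6 m
Step 2: Calculate sqrt(E/rho).
sqrt(160e9 / 2200) = 8528.03 m/s
Step 3: Compute f0.
f0 = 0.162 * 10e-6 / (451e-6)^2 * 8528.03 = 67922.0 Hz = 67.92 kHz


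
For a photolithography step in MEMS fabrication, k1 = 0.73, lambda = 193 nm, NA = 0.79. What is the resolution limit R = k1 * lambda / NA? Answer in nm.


Step 1: Identify values: k1 = 0.73, lambda = 193 nm, NA = 0.79
Step 2: R = k1 * lambda / NA
R = 0.73 * 193 / 0.79
R = 178.3 nm


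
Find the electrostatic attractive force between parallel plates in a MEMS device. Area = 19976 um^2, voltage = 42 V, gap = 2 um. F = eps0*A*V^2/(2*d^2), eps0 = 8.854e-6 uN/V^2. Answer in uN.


Step 1: Identify parameters.
eps0 = 8.854e-6 uN/V^2, A = 19976 um^2, V = 42 V, d = 2 um
Step 2: Compute V^2 = 42^2 = 1764
Step 3: Compute d^2 = 2^2 = 4
Step 4: F = 0.5 * 8.854e-6 * 19976 * 1764 / 4
F = 38.999 uN


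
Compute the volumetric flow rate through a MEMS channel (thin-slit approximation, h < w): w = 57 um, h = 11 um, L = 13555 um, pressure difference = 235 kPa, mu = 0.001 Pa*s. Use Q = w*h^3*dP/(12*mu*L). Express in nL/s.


Step 1: Convert all dimensions to SI (meters).
w = 57e-6 m, h = 11e-6 m, L = 13555e-6 m, dP = 235e3 Pa
Step 2: Q = w * h^3 * dP / (12 * mu * L)
Q = 57e-6 * (11e-6)^3 * 235e3 / (12 * 0.001 * 13555e-6) = 1.0960743e-10 m^3/s
Step 3: Convert Q from m^3/s to nL/s (1 m^3 = 1e12 nL, so multiply by 1e12).
Q = 109.607 nL/s


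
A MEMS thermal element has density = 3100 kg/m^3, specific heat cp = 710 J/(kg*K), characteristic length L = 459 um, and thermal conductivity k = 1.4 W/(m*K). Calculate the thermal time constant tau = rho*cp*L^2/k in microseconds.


Step 1: Convert L to m: L = 459e-6 m
Step 2: L^2 = (459e-6)^2 = 2.10681e-07 m^2
Step 3: tau = 3100 * 710 * 2.10681e-07 / 1.4 = 3.3122062929e-01 s
Step 4: Convert to microseconds (multiply by 1e6).
tau = 331220.629 us


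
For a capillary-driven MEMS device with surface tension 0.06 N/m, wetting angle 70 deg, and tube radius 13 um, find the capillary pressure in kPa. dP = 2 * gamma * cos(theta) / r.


Step 1: cos(70 deg) = 0.342
Step 2: Convert r to m: r = 13e-6 m
Step 3: dP = 2 * 0.06 * 0.342 / 13e-6 = 3156.9 Pa
Step 4: Convert Pa to kPa (divide by 1000).
dP = 3.16 kPa


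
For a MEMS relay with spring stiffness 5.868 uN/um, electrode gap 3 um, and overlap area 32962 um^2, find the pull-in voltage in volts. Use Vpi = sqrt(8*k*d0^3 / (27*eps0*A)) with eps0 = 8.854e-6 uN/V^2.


Step 1: Compute numerator: 8 * k * d0^3 = 8 * 5.868 * 3^3 = 1267.488
Step 2: Compute denominator: 27 * eps0 * A = 27 * 8.854e-6 * 32962 = 7.87983
Step 3: Vpi = sqrt(1267.488 / 7.87983)
Vpi = 12.68 V


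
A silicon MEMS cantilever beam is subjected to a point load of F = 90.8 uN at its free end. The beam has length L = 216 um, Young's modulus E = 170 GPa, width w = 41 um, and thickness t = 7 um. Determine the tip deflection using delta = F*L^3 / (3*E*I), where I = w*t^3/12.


Step 1: Calculate the second moment of area.
I = w * t^3 / 12 = 41 * 7^3 / 12 = 1171.9167 um^4
Step 2: Convert E to consistent units (1 GPa = 1000 uN/um^2).
E = 170 GPa = 170000 uN/um^2
Step 3: Calculate tip deflection.
delta = F * L^3 / (3 * E * I)
delta = 90.8 * 216^3 / (3 * 170000 * 1171.9167)
delta = 1.531 um


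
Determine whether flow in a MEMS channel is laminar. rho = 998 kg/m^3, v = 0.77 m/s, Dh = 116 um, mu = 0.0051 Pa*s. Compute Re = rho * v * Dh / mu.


Step 1: Convert Dh to meters: Dh = 116e-6 m
Step 2: Re = rho * v * Dh / mu
Re = 998 * 0.77 * 116e-6 / 0.0051
Re = 17.479
Since Re = 17.479 is below ~2300, the flow is laminar.


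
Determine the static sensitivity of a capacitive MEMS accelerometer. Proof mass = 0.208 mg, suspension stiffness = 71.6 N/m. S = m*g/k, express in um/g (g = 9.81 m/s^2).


Step 1: Convert mass: m = 0.208 mg = 2.08e-07 kg
Step 2: S = m * g / k = 2.08e-07 * 9.81 / 71.6
Step 3: S = 2.85e-08 m/g
Step 4: Convert to um/g: S = 0.028 um/g


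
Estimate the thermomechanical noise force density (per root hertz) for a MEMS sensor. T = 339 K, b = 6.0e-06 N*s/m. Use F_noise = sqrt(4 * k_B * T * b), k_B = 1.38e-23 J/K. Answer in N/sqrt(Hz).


Step 1: Compute 4 * k_B * T * b
= 4 * 1.38e-23 * 339 * 6.0e-06
= 1.1228e-25 N^2/Hz
Step 2: F_noise = sqrt(1.1228e-25)
F_noise = 3.35e-13 N/sqrt(Hz)


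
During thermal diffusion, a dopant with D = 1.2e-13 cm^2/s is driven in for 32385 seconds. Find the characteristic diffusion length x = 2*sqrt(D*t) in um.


Step 1: Compute D*t = 1.2e-13 * 32385 = 3.8862e-09 cm^2
Step 2: sqrt(D*t) = 6.23394e-05 cm
Step 3: x = 2 * 6.23394e-05 cm = 1.246788e-04 cm
Step 4: Convert to um (1 cm = 1e4 um): x = 1.247 um


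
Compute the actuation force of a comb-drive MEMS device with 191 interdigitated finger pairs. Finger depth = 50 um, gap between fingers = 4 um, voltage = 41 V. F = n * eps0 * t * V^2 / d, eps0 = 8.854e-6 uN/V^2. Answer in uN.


Step 1: Parameters: n=191, eps0=8.854e-6 uN/V^2, t=50 um, V=41 V, d=4 um
Step 2: V^2 = 1681
Step 3: F = 191 * 8.854e-6 * 50 * 1681 / 4
F = 35.535 uN


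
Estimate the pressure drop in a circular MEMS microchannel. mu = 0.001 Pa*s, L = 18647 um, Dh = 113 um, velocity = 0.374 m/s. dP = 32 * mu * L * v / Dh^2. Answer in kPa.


Step 1: Convert to SI: L = 18647e-6 m, Dh = 113e-6 m
Step 2: dP = 32 * 0.001 * 18647e-6 * 0.374 / (113e-6)^2
Step 3: dP = 17477.27 Pa
Step 4: Convert to kPa: dP = 17.48 kPa


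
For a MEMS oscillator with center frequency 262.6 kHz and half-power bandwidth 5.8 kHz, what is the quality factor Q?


Step 1: Q = f0 / bandwidth
Step 2: Q = 262.6 / 5.8
Q = 45.3


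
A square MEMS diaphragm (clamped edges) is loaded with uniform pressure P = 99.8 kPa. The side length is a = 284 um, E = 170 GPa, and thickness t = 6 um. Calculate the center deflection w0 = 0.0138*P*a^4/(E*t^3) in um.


Step 1: Convert pressure to compatible units (E is in GPa, so P in GPa).
P = 99.8 kPa = 99.8e-6 GPa
Step 2: Compute numerator: 0.0138 * P * a^4.
a^4 = 284^4 = 6505390336
numerator = 0.0138 * 99.8e-6 * 6505390336 = 8.9595e+03
Step 3: Compute denominator: E * t^3 = 170 * 6^3 = 36720
Step 4: w0 = numerator / denominator = 8.9595e+03 / 36720 = 0.244 um


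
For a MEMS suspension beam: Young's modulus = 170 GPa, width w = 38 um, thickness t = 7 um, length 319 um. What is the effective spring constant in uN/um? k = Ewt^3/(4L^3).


Step 1: Convert E to consistent units (1 GPa = 1000 uN/um^2).
E = 170 GPa = 170000 uN/um^2
Step 2: Compute t^3 = 7^3 = 343
Step 3: Compute L^3 = 319^3 = 32461759
Step 4: k = 170000 * 38 * 343 / (4 * 32461759)
k = 17.0645 uN/um


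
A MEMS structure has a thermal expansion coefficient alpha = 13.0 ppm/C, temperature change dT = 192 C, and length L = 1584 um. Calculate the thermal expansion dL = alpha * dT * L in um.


Step 1: Convert CTE: alpha = 13.0 ppm/C = 13.0e-6 /C
Step 2: dL = 13.0e-6 * 192 * 1584
dL = 3.9537 um


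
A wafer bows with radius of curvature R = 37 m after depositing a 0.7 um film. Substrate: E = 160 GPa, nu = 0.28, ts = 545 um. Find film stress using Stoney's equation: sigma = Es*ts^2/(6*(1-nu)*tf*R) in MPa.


Step 1: Compute numerator: Es * ts^2 = 160 * 545^2 = 47524000 (GPa*um^2)
Step 2: Compute denominator (R in um): 6*(1-nu)*tf*R = 6*0.72*0.7*37e6 = 111888000.0 (um^2)
Step 3: sigma (GPa) = 47524000 / 111888000.0 = 4.24746e-01 GPa
Step 4: Convert to MPa (x1000): sigma = 424.7 MPa


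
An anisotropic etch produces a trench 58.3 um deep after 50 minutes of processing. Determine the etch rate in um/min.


Step 1: Etch rate = depth / time
Step 2: rate = 58.3 / 50
rate = 1.166 um/min


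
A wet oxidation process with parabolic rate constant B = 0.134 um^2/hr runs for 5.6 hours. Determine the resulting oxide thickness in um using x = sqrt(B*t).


Step 1: Compute B*t = 0.134 * 5.6 = 0.7504
Step 2: x = sqrt(0.7504)
x = 0.866 um


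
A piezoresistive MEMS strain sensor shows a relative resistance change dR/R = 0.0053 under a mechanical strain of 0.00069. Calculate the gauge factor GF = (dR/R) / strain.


Step 1: Identify values.
dR/R = 0.0053, strain = 0.00069
Step 2: GF = (dR/R) / strain = 0.0053 / 0.00069
GF = 7.7


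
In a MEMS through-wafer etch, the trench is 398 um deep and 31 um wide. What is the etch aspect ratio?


Step 1: AR = depth / width
Step 2: AR = 398 / 31
AR = 12.8


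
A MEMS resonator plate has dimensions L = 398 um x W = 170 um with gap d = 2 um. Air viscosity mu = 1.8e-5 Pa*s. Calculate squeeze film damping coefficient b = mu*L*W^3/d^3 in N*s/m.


Step 1: Convert to SI.
L = 398e-6 m, W = 170e-6 m, d = 2e-6 m
Step 2: W^3 = (170e-6)^3 = 4.91e-12 m^3
Step 3: d^3 = (2e-6)^3 = 8.00e-18 m^3
Step 4: b = 1.8e-5 * 398e-6 * 4.91e-12 / 8.00e-18
b = 4.40e-03 N*s/m


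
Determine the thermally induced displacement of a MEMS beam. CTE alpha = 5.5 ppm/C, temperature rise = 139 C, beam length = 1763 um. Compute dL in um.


Step 1: Convert CTE: alpha = 5.5 ppm/C = 5.5e-6 /C
Step 2: dL = 5.5e-6 * 139 * 1763
dL = 1.3478 um


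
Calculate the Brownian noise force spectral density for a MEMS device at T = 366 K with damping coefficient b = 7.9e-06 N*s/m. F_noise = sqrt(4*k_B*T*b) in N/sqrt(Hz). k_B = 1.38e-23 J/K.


Step 1: Compute 4 * k_B * T * b
= 4 * 1.38e-23 * 366 * 7.9e-06
= 1.5961e-25 N^2/Hz
Step 2: F_noise = sqrt(1.5961e-25)
F_noise = 4.00e-13 N/sqrt(Hz)


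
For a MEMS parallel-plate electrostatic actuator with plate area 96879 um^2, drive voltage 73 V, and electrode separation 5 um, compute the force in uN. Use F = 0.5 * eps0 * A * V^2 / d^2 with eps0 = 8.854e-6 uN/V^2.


Step 1: Identify parameters.
eps0 = 8.854e-6 uN/V^2, A = 96879 um^2, V = 73 V, d = 5 um
Step 2: Compute V^2 = 73^2 = 5329
Step 3: Compute d^2 = 5^2 = 25
Step 4: F = 0.5 * 8.854e-6 * 96879 * 5329 / 25
F = 91.421 uN


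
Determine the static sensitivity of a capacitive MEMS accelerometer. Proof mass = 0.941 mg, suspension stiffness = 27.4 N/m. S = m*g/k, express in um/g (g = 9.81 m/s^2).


Step 1: Convert mass: m = 0.941 mg = 9.41e-07 kg
Step 2: S = m * g / k = 9.41e-07 * 9.81 / 27.4
Step 3: S = 3.37e-07 m/g
Step 4: Convert to um/g: S = 0.337 um/g


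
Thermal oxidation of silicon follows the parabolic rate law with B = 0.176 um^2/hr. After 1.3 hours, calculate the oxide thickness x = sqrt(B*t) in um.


Step 1: Compute B*t = 0.176 * 1.3 = 0.2288
Step 2: x = sqrt(0.2288)
x = 0.478 um


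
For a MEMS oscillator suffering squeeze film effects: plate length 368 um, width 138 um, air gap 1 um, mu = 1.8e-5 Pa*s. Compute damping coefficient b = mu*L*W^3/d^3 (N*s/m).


Step 1: Convert to SI.
L = 368e-6 m, W = 138e-6 m, d = 1e-6 m
Step 2: W^3 = (138e-6)^3 = 2.63e-12 m^3
Step 3: d^3 = (1e-6)^3 = 1.00e-18 m^3
Step 4: b = 1.8e-5 * 368e-6 * 2.63e-12 / 1.00e-18
b = 1.74e-02 N*s/m


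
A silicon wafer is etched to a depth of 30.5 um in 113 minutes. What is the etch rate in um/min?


Step 1: Etch rate = depth / time
Step 2: rate = 30.5 / 113
rate = 0.27 um/min


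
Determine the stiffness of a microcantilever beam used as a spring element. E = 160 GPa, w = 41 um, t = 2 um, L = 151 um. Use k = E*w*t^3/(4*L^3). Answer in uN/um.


Step 1: Convert E to consistent units (1 GPa = 1000 uN/um^2).
E = 160 GPa = 160000 uN/um^2
Step 2: Compute t^3 = 2^3 = 8
Step 3: Compute L^3 = 151^3 = 3442951
Step 4: k = 160000 * 41 * 8 / (4 * 3442951)
k = 3.8107 uN/um


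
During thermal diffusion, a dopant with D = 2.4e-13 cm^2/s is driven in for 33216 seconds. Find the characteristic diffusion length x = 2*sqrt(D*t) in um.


Step 1: Compute D*t = 2.4e-13 * 33216 = 7.97184e-09 cm^2
Step 2: sqrt(D*t) = 8.92852e-05 cm
Step 3: x = 2 * 8.92852e-05 cm = 1.785704e-04 cm
Step 4: Convert to um (1 cm = 1e4 um): x = 1.786 um


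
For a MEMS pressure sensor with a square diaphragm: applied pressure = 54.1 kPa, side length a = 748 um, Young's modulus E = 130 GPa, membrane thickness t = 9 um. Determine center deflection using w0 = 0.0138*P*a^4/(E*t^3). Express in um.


Step 1: Convert pressure to compatible units (E is in GPa, so P in GPa).
P = 54.1 kPa = 54.1e-6 GPa
Step 2: Compute numerator: 0.0138 * P * a^4.
a^4 = 748^4 = 313044726016
numerator = 0.0138 * 54.1e-6 * 313044726016 = 2.337129e+05
Step 3: Compute denominator: E * t^3 = 130 * 9^3 = 94770
Step 4: w0 = numerator / denominator = 2.337129e+05 / 94770 = 2.4661 um


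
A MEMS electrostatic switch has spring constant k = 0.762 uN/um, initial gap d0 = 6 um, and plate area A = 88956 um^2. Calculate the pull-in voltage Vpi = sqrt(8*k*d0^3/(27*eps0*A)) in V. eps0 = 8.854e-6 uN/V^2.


Step 1: Compute numerator: 8 * k * d0^3 = 8 * 0.762 * 6^3 = 1316.736
Step 2: Compute denominator: 27 * eps0 * A = 27 * 8.854e-6 * 88956 = 21.265643
Step 3: Vpi = sqrt(1316.736 / 21.265643)
Vpi = 7.87 V


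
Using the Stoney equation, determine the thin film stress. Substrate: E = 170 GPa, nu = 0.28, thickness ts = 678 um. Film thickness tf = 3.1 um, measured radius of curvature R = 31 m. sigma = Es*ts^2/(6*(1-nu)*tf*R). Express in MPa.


Step 1: Compute numerator: Es * ts^2 = 170 * 678^2 = 78146280 (GPa*um^2)
Step 2: Compute denominator (R in um): 6*(1-nu)*tf*R = 6*0.72*3.1*31e6 = 415152000.0 (um^2)
Step 3: sigma (GPa) = 78146280 / 415152000.0 = 1.88235e-01 GPa
Step 4: Convert to MPa (x1000): sigma = 188.2 MPa


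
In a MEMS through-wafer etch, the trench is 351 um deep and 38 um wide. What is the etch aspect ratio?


Step 1: AR = depth / width
Step 2: AR = 351 / 38
AR = 9.2


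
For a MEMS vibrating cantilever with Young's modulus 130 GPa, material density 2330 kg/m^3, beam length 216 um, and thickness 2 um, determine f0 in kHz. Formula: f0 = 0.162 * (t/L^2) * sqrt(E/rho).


Step 1: Convert units to SI.
t_SI = 2e-6 m, L_SI = 216e-6 m
Step 2: Calculate sqrt(E/rho).
sqrt(130e9 / 2330) = 7469.54 m/s
Step 3: Compute f0.
f0 = 0.162 * 2e-6 / (216e-6)^2 * 7469.54 = 51871.8 Hz = 51.87 kHz


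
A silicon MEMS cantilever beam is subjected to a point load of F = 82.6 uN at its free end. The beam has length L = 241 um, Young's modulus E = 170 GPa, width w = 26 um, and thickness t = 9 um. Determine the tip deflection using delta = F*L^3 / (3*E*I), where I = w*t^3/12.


Step 1: Calculate the second moment of area.
I = w * t^3 / 12 = 26 * 9^3 / 12 = 1579.5 um^4
Step 2: Convert E to consistent units (1 GPa = 1000 uN/um^2).
E = 170 GPa = 170000 uN/um^2
Step 3: Calculate tip deflection.
delta = F * L^3 / (3 * E * I)
delta = 82.6 * 241^3 / (3 * 170000 * 1579.5)
delta = 1.4353 um


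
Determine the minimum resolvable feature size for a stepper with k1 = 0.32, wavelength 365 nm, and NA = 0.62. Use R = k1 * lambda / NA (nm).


Step 1: Identify values: k1 = 0.32, lambda = 365 nm, NA = 0.62
Step 2: R = k1 * lambda / NA
R = 0.32 * 365 / 0.62
R = 188.4 nm


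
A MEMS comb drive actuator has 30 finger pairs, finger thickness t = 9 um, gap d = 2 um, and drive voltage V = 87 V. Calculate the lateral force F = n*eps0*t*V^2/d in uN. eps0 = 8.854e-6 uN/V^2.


Step 1: Parameters: n=30, eps0=8.854e-6 uN/V^2, t=9 um, V=87 V, d=2 um
Step 2: V^2 = 7569
Step 3: F = 30 * 8.854e-6 * 9 * 7569 / 2
F = 9.047 uN


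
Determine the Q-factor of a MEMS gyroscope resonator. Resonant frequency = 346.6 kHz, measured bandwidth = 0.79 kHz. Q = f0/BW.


Step 1: Q = f0 / bandwidth
Step 2: Q = 346.6 / 0.79
Q = 438.7


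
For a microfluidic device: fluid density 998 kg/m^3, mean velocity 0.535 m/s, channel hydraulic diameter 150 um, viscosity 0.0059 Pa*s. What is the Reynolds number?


Step 1: Convert Dh to meters: Dh = 150e-6 m
Step 2: Re = rho * v * Dh / mu
Re = 998 * 0.535 * 150e-6 / 0.0059
Re = 13.574


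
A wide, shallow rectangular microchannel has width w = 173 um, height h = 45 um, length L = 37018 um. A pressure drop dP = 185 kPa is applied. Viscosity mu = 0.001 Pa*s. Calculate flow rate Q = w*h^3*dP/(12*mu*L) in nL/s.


Step 1: Convert all dimensions to SI (meters).
w = 173e-6 m, h = 45e-6 m, L = 37018e-6 m, dP = 185e3 Pa
Step 2: Q = w * h^3 * dP / (12 * mu * L)
Q = 173e-6 * (45e-6)^3 * 185e3 / (12 * 0.001 * 37018e-6) = 6.5654e-09 m^3/s
Step 3: Convert Q from m^3/s to nL/s (1 m^3 = 1e12 nL, so multiply by 1e12).
Q = 6565.4 nL/s


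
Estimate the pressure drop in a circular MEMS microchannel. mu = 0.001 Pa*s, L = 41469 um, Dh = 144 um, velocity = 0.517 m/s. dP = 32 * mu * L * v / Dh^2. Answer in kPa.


Step 1: Convert to SI: L = 41469e-6 m, Dh = 144e-6 m
Step 2: dP = 32 * 0.001 * 41469e-6 * 0.517 / (144e-6)^2
Step 3: dP = 33085.61 Pa
Step 4: Convert to kPa: dP = 33.09 kPa


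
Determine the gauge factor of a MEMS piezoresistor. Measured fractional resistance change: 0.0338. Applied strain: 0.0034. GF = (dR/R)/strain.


Step 1: Identify values.
dR/R = 0.0338, strain = 0.0034
Step 2: GF = (dR/R) / strain = 0.0338 / 0.0034
GF = 9.9


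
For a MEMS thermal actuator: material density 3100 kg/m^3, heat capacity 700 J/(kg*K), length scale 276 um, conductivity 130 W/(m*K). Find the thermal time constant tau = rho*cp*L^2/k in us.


Step 1: Convert L to m: L = 276e-6 m
Step 2: L^2 = (276e-6)^2 = 7.6176e-08 m^2
Step 3: tau = 3100 * 700 * 7.6176e-08 / 130 = 1.27155323e-03 s
Step 4: Convert to microseconds (multiply by 1e6).
tau = 1271.553 us


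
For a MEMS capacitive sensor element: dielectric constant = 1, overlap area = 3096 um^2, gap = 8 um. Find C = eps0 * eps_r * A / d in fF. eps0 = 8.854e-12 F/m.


Step 1: Convert area to m^2: A = 3096e-12 m^2
Step 2: Convert gap to m: d = 8e-6 m
Step 3: C = eps0 * eps_r * A / d
C = 8.854e-12 * 1 * 3096e-12 / 8e-6
Step 4: Convert to fF (multiply by 1e15).
C = 3.43 fF


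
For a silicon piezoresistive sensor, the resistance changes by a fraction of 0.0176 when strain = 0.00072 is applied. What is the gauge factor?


Step 1: Identify values.
dR/R = 0.0176, strain = 0.00072
Step 2: GF = (dR/R) / strain = 0.0176 / 0.00072
GF = 24.4


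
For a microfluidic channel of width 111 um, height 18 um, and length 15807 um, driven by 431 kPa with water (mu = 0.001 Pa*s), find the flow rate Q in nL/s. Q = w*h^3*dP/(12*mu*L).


Step 1: Convert all dimensions to SI (meters).
w = 111e-6 m, h = 18e-6 m, L = 15807e-6 m, dP = 431e3 Pa
Step 2: Q = w * h^3 * dP / (12 * mu * L)
Q = 111e-6 * (18e-6)^3 * 431e3 / (12 * 0.001 * 15807e-6) = 1.47091327e-09 m^3/s
Step 3: Convert Q from m^3/s to nL/s (1 m^3 = 1e12 nL, so multiply by 1e12).
Q = 1470.913 nL/s


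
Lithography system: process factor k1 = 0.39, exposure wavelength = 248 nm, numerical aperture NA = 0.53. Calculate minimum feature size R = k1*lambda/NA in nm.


Step 1: Identify values: k1 = 0.39, lambda = 248 nm, NA = 0.53
Step 2: R = k1 * lambda / NA
R = 0.39 * 248 / 0.53
R = 182.5 nm


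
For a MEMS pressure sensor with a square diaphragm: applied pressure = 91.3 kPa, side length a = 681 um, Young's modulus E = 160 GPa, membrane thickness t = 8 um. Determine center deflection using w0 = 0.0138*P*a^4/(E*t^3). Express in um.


Step 1: Convert pressure to compatible units (E is in GPa, so P in GPa).
P = 91.3 kPa = 91.3e-6 GPa
Step 2: Compute numerator: 0.0138 * P * a^4.
a^4 = 681^4 = 215074265121
numerator = 0.0138 * 91.3e-6 * 215074265121 = 2.709807e+05
Step 3: Compute denominator: E * t^3 = 160 * 8^3 = 81920
Step 4: w0 = numerator / denominator = 2.709807e+05 / 81920 = 3.3079 um


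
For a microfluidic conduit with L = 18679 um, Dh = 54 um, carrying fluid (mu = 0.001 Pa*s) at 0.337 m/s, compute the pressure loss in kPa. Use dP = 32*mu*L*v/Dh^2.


Step 1: Convert to SI: L = 18679e-6 m, Dh = 54e-6 m
Step 2: dP = 32 * 0.001 * 18679e-6 * 0.337 / (54e-6)^2
Step 3: dP = 69078.99 Pa
Step 4: Convert to kPa: dP = 69.08 kPa


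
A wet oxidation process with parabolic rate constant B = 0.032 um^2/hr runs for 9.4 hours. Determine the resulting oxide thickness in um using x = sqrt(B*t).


Step 1: Compute B*t = 0.032 * 9.4 = 0.3008
Step 2: x = sqrt(0.3008)
x = 0.548 um


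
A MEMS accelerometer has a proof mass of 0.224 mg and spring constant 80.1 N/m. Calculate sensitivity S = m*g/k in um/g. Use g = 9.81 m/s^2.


Step 1: Convert mass: m = 0.224 mg = 2.24e-07 kg
Step 2: S = m * g / k = 2.24e-07 * 9.81 / 80.1
Step 3: S = 2.74e-08 m/g
Step 4: Convert to um/g: S = 0.027 um/g


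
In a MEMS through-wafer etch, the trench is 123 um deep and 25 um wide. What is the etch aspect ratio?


Step 1: AR = depth / width
Step 2: AR = 123 / 25
AR = 4.9


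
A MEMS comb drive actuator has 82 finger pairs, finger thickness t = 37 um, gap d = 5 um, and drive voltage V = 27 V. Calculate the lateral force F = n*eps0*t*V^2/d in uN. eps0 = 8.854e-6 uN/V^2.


Step 1: Parameters: n=82, eps0=8.854e-6 uN/V^2, t=37 um, V=27 V, d=5 um
Step 2: V^2 = 729
Step 3: F = 82 * 8.854e-6 * 37 * 729 / 5
F = 3.917 uN


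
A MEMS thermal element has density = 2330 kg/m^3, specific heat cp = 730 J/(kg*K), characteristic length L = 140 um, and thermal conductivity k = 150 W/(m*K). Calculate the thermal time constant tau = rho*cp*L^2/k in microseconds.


Step 1: Convert L to m: L = 140e-6 m
Step 2: L^2 = (140e-6)^2 = 1.96e-08 m^2
Step 3: tau = 2330 * 730 * 1.96e-08 / 150 = 2.2225093e-04 s
Step 4: Convert to microseconds (multiply by 1e6).
tau = 222.251 us


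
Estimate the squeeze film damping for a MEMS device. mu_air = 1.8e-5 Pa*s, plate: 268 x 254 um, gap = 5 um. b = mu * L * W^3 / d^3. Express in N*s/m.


Step 1: Convert to SI.
L = 268e-6 m, W = 254e-6 m, d = 5e-6 m
Step 2: W^3 = (254e-6)^3 = 1.64e-11 m^3
Step 3: d^3 = (5e-6)^3 = 1.25e-16 m^3
Step 4: b = 1.8e-5 * 268e-6 * 1.64e-11 / 1.25e-16
b = 6.32e-04 N*s/m


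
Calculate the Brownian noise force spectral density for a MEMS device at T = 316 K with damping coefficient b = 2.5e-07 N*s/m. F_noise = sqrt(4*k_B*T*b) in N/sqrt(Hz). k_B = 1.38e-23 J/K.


Step 1: Compute 4 * k_B * T * b
= 4 * 1.38e-23 * 316 * 2.5e-07
= 4.3608e-27 N^2/Hz
Step 2: F_noise = sqrt(4.3608e-27)
F_noise = 6.60e-14 N/sqrt(Hz)


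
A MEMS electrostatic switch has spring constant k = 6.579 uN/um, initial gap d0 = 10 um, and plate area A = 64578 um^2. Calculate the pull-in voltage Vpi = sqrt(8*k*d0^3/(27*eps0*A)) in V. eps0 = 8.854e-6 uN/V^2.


Step 1: Compute numerator: 8 * k * d0^3 = 8 * 6.579 * 10^3 = 52632.0
Step 2: Compute denominator: 27 * eps0 * A = 27 * 8.854e-6 * 64578 = 15.437888
Step 3: Vpi = sqrt(52632.0 / 15.437888)
Vpi = 58.39 V


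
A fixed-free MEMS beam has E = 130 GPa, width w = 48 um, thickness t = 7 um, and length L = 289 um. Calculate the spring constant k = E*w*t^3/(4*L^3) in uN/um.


Step 1: Convert E to consistent units (1 GPa = 1000 uN/um^2).
E = 130 GPa = 130000 uN/um^2
Step 2: Compute t^3 = 7^3 = 343
Step 3: Compute L^3 = 289^3 = 24137569
Step 4: k = 130000 * 48 * 343 / (4 * 24137569)
k = 22.1679 uN/um


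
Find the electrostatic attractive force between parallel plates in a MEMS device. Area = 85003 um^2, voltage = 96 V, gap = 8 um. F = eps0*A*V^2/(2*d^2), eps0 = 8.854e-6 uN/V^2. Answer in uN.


Step 1: Identify parameters.
eps0 = 8.854e-6 uN/V^2, A = 85003 um^2, V = 96 V, d = 8 um
Step 2: Compute V^2 = 96^2 = 9216
Step 3: Compute d^2 = 8^2 = 64
Step 4: F = 0.5 * 8.854e-6 * 85003 * 9216 / 64
F = 54.188 uN


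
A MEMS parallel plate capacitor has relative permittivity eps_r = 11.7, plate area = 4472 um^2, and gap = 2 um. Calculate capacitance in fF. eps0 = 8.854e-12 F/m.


Step 1: Convert area to m^2: A = 4472e-12 m^2
Step 2: Convert gap to m: d = 2e-6 m
Step 3: C = eps0 * eps_r * A / d
C = 8.854e-12 * 11.7 * 4472e-12 / 2e-6
Step 4: Convert to fF (multiply by 1e15).
C = 231.63 fF


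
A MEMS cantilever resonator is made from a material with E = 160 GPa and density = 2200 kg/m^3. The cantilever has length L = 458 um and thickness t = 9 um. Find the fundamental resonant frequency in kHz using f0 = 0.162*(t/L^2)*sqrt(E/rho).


Step 1: Convert units to SI.
t_SI = 9e-6 m, L_SI = 458e-6 m
Step 2: Calculate sqrt(E/rho).
sqrt(160e9 / 2200) = 8528.03 m/s
Step 3: Compute f0.
f0 = 0.162 * 9e-6 / (458e-6)^2 * 8528.03 = 59275.5 Hz = 59.28 kHz


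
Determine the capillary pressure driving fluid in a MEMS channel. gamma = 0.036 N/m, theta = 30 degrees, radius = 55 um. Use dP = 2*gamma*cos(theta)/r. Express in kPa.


Step 1: cos(30 deg) = 0.866
Step 2: Convert r to m: r = 55e-6 m
Step 3: dP = 2 * 0.036 * 0.866 / 55e-6 = 1133.7 Pa
Step 4: Convert Pa to kPa (divide by 1000).
dP = 1.13 kPa


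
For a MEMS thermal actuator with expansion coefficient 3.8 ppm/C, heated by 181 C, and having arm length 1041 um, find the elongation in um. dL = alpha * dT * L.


Step 1: Convert CTE: alpha = 3.8 ppm/C = 3.8e-6 /C
Step 2: dL = 3.8e-6 * 181 * 1041
dL = 0.716 um


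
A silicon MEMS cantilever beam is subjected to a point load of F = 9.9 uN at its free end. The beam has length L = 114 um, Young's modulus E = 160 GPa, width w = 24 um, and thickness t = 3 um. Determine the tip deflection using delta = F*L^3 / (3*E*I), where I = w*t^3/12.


Step 1: Calculate the second moment of area.
I = w * t^3 / 12 = 24 * 3^3 / 12 = 54.0 um^4
Step 2: Convert E to consistent units (1 GPa = 1000 uN/um^2).
E = 160 GPa = 160000 uN/um^2
Step 3: Calculate tip deflection.
delta = F * L^3 / (3 * E * I)
delta = 9.9 * 114^3 / (3 * 160000 * 54.0)
delta = 0.5659 um


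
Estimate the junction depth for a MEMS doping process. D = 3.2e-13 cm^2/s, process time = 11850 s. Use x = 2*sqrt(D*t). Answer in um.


Step 1: Compute D*t = 3.2e-13 * 11850 = 3.792e-09 cm^2
Step 2: sqrt(D*t) = 6.15792e-05 cm
Step 3: x = 2 * 6.15792e-05 cm = 1.231584e-04 cm
Step 4: Convert to um (1 cm = 1e4 um): x = 1.232 um
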